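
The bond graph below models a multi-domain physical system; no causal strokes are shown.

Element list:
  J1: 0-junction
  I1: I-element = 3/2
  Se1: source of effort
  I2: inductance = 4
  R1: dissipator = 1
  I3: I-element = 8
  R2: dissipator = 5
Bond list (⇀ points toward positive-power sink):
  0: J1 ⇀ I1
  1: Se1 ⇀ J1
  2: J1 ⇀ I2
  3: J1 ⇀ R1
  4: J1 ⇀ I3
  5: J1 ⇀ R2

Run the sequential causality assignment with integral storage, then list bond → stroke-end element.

β0 |I1
β1 |J1
β2 |I2
β3 |R1
β4 |I3
β5 |R2

#1 |J1  (source Se1 imposes e)
#0 |I1  (common-e at J1 fixed by 1)
#2 |I2  (common-e at J1 fixed by 1)
#3 |R1  (common-e at J1 fixed by 1)
#4 |I3  (common-e at J1 fixed by 1)
#5 |R2  (common-e at J1 fixed by 1)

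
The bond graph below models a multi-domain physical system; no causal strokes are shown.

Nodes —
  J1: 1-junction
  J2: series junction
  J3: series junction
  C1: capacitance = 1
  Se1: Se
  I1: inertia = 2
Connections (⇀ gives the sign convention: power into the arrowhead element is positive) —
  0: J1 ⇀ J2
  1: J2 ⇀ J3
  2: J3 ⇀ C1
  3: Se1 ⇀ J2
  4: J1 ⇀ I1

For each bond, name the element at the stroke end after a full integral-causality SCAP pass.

#0 stroke→J1
#1 stroke→J2
#2 stroke→J3
#3 stroke→J2
#4 stroke→I1

β3 stroke→J2  (source Se1 imposes e)
β2 stroke→J3  (C1 outputs effort q/C1)
β1 stroke→J2  (J3 needs exactly one f-in)
β0 stroke→J1  (only one flow-in slot at J2)
β4 stroke→I1  (J1: last free bond brings flow in)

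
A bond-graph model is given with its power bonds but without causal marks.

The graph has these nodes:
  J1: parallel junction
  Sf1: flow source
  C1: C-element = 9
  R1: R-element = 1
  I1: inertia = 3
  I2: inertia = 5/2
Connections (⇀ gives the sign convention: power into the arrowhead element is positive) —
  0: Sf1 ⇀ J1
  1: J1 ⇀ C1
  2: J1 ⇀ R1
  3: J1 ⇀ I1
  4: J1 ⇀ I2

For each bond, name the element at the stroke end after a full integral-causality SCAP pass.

#0 stroke→Sf1
#1 stroke→J1
#2 stroke→R1
#3 stroke→I1
#4 stroke→I2

b0 →Sf1  (Sf1 fixes flow; stroke at Sf1)
b1 →J1  (C1 outputs effort q/C1)
b2 →R1  (common-e at J1 fixed by 1)
b3 →I1  (common-e at J1 fixed by 1)
b4 →I2  (J1: bond 1 brought effort, rest push out)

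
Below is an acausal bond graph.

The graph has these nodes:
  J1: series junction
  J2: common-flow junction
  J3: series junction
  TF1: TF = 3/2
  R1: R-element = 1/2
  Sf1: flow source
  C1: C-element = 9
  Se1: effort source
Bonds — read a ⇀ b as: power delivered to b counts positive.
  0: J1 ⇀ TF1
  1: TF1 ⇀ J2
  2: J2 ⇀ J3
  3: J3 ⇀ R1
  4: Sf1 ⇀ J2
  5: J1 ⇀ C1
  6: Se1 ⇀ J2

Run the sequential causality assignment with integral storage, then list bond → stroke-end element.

bond 0 stroke at TF1
bond 1 stroke at J2
bond 2 stroke at J2
bond 3 stroke at J3
bond 4 stroke at Sf1
bond 5 stroke at J1
bond 6 stroke at J2

#4 stroke→Sf1  (Sf1 (Sf) sets flow on bond)
#6 stroke→J2  (Se1: effort source, stroke at far end)
#1 stroke→J2  (1-jn J2 has f-setter on 4)
#2 stroke→J2  (common-f at J2 fixed by 4)
#3 stroke→J3  (1-jn J3 has f-setter on 2)
#0 stroke→TF1  (TF TF1: opposite of bond 1)
#5 stroke→J1  (J1 flow already set via bond 0)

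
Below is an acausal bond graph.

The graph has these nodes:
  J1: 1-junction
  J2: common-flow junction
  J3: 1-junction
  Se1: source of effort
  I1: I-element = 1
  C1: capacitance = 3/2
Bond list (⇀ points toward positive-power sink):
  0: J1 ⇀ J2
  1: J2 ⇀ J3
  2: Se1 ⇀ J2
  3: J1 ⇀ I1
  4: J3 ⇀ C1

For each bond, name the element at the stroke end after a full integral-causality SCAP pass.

β2 |J2  (Se1: effort source, stroke at far end)
β3 |I1  (prefer integral on I1)
β0 |J1  (1-jn J1 has f-setter on 3)
β1 |J2  (common-f at J2 fixed by 0)
β4 |J3  (1-jn J3 has f-setter on 1)

b0 →J1
b1 →J2
b2 →J2
b3 →I1
b4 →J3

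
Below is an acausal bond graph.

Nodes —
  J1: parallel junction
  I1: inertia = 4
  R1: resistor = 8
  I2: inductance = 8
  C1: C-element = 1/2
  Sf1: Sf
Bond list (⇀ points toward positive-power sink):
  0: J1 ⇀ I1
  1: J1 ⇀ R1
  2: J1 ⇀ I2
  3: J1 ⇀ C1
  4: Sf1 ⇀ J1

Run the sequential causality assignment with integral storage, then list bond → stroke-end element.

#0 stroke→I1
#1 stroke→R1
#2 stroke→I2
#3 stroke→J1
#4 stroke→Sf1

#4 →Sf1  (source Sf1 imposes f)
#0 →I1  (I1: I, integral causality)
#2 →I2  (I2: I, integral causality)
#3 →J1  (prefer integral on C1)
#1 →R1  (common-e at J1 fixed by 3)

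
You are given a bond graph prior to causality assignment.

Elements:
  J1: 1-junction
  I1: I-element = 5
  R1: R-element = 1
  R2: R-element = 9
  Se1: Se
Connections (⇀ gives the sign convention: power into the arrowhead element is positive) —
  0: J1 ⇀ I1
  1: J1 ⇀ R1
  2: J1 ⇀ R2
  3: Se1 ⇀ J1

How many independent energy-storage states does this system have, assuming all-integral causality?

b3 stroke at J1  (Se1 fixes effort; stroke away)
b0 stroke at I1  (prefer integral on I1)
b1 stroke at J1  (J1 flow already set via bond 0)
b2 stroke at J1  (J1: bond 0 brought flow, rest push out)

1  (I1 all integral)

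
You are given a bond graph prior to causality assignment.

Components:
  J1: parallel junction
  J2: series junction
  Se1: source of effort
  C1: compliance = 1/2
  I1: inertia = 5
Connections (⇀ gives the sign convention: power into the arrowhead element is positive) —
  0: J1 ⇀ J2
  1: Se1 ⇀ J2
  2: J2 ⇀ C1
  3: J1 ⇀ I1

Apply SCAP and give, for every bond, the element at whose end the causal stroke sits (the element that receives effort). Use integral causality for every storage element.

β1 stroke at J2  (Se1 fixes effort; stroke away)
β2 stroke at J2  (C1 integral (e out))
β0 stroke at J1  (J2: last free bond brings flow in)
β3 stroke at I1  (J1: bond 0 brought effort, rest push out)

β0 stroke at J1
β1 stroke at J2
β2 stroke at J2
β3 stroke at I1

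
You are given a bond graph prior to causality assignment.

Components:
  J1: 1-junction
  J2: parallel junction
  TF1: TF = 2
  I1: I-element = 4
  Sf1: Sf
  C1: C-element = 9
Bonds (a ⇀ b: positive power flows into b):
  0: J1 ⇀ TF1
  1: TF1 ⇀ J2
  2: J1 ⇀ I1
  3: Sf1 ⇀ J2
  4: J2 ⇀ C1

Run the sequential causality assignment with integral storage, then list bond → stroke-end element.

b0 stroke→J1
b1 stroke→TF1
b2 stroke→I1
b3 stroke→Sf1
b4 stroke→J2

#3 |Sf1  (source Sf1 imposes f)
#2 |I1  (prefer integral on I1)
#0 |J1  (1-jn J1 has f-setter on 2)
#1 |TF1  (TF TF1: opposite of bond 0)
#4 |J2  (only one effort-in slot at J2)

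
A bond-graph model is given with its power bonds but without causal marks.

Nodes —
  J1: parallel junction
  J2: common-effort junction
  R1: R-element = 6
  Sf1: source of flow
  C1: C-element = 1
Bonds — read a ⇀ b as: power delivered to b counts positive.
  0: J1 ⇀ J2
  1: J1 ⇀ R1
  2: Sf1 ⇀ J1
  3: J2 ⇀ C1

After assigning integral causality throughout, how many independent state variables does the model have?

1  (C1 all integral)

bond 2 stroke→Sf1  (Sf1: flow source, stroke at near end)
bond 3 stroke→J2  (prefer integral on C1)
bond 0 stroke→J1  (J2: bond 3 brought effort, rest push out)
bond 1 stroke→R1  (common-e at J1 fixed by 0)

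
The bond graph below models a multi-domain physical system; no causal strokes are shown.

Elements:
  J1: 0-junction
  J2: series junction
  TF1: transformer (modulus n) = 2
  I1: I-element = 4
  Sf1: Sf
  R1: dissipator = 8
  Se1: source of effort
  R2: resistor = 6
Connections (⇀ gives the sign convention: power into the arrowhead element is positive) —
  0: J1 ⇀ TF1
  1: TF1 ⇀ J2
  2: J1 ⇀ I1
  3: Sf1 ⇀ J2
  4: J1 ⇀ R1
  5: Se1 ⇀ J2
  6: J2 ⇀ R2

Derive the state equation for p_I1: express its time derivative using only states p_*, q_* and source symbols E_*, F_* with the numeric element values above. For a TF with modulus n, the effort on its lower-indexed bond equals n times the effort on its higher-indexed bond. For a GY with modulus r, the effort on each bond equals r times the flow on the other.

#3 |Sf1  (Sf1 fixes flow; stroke at Sf1)
#5 |J2  (source Se1 imposes e)
#1 |J2  (1-jn J2 has f-setter on 3)
#6 |J2  (J2 flow already set via bond 3)
#0 |TF1  (through TF1, causality passes straight; one stroke at TF1)
#2 |I1  (prefer integral on I1)
#4 |J1  (J1: last free bond brings effort in)

dp_I1/dt = -4*F_Sf1 - 2*p_I1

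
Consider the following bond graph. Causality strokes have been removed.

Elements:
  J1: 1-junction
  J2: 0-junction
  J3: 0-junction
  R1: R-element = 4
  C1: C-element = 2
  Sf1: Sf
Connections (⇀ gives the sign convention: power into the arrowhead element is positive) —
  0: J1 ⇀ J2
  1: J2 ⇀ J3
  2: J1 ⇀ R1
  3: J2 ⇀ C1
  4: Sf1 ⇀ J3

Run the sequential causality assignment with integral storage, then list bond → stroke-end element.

β0 stroke at J1
β1 stroke at J3
β2 stroke at R1
β3 stroke at J2
β4 stroke at Sf1

β4 stroke at Sf1  (Sf1 fixes flow; stroke at Sf1)
β1 stroke at J3  (J3 needs exactly one e-in)
β3 stroke at J2  (C1: C, integral causality)
β0 stroke at J1  (common-e at J2 fixed by 3)
β2 stroke at R1  (J1: last free bond brings flow in)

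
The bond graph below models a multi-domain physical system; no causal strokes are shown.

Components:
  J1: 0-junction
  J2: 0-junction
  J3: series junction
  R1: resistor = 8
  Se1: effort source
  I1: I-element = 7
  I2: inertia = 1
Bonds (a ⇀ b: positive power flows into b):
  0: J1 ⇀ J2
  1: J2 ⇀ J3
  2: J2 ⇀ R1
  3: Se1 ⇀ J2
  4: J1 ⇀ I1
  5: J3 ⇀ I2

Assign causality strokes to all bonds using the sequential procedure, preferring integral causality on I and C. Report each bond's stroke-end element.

bond 0 stroke at J1
bond 1 stroke at J3
bond 2 stroke at R1
bond 3 stroke at J2
bond 4 stroke at I1
bond 5 stroke at I2

β3 |J2  (Se1 fixes effort; stroke away)
β0 |J1  (0-jn J2 has e-setter on 3)
β1 |J3  (J2: bond 3 brought effort, rest push out)
β2 |R1  (common-e at J2 fixed by 3)
β5 |I2  (J3: last free bond brings flow in)
β4 |I1  (J1: bond 0 brought effort, rest push out)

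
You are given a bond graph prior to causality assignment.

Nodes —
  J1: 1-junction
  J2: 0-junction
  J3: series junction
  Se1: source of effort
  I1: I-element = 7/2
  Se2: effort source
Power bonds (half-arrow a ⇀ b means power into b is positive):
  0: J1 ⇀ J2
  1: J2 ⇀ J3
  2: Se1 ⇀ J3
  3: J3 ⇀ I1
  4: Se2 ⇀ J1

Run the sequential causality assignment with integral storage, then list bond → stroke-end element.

#2 stroke→J3  (Se1 (Se) sets effort on bond)
#4 stroke→J1  (Se2 fixes effort; stroke away)
#0 stroke→J2  (J1 needs exactly one f-in)
#1 stroke→J3  (0-jn J2 has e-setter on 0)
#3 stroke→I1  (J3 needs exactly one f-in)

β0 →J2
β1 →J3
β2 →J3
β3 →I1
β4 →J1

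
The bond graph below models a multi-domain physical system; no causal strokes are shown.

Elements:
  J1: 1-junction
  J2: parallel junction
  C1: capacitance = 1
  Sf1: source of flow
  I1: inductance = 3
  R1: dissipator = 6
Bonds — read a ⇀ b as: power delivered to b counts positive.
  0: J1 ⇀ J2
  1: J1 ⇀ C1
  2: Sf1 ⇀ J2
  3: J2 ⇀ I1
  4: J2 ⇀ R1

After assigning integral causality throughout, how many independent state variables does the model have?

2  (C1, I1 all integral)

b2 |Sf1  (Sf1 fixes flow; stroke at Sf1)
b1 |J1  (prefer integral on C1)
b0 |J2  (J1 needs exactly one f-in)
b3 |I1  (common-e at J2 fixed by 0)
b4 |R1  (0-jn J2 has e-setter on 0)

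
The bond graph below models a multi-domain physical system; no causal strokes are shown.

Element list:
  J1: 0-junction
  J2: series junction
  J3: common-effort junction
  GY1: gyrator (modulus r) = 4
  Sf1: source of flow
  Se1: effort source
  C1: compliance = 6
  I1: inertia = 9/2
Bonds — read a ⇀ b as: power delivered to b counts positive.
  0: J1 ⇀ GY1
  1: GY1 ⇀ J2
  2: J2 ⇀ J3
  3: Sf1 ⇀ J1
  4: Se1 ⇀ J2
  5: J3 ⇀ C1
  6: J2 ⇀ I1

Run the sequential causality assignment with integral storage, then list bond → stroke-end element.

bond 0 stroke at J1
bond 1 stroke at J2
bond 2 stroke at J2
bond 3 stroke at Sf1
bond 4 stroke at J2
bond 5 stroke at J3
bond 6 stroke at I1

bond 3 →Sf1  (Sf1 fixes flow; stroke at Sf1)
bond 4 →J2  (source Se1 imposes e)
bond 0 →J1  (J1 needs exactly one e-in)
bond 1 →J2  (GY GY1: same side as bond 0)
bond 5 →J3  (C1: C, integral causality)
bond 2 →J2  (0-jn J3 has e-setter on 5)
bond 6 →I1  (closing 1-jn rule on J2)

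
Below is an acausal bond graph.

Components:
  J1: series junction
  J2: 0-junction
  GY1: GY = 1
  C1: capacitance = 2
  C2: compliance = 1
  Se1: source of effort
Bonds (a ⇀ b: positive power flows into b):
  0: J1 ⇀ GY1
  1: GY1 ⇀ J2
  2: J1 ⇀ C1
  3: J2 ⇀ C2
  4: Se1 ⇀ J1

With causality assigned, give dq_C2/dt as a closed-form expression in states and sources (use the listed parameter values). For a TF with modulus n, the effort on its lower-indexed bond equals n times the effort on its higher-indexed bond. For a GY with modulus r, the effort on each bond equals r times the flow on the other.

dq_C2/dt = E_Se1 - q_C1/2

b4 |J1  (Se1 (Se) sets effort on bond)
b2 |J1  (prefer integral on C1)
b0 |GY1  (only one flow-in slot at J1)
b1 |GY1  (GY1 both-in/both-out from 0)
b3 |J2  (J2: last free bond brings effort in)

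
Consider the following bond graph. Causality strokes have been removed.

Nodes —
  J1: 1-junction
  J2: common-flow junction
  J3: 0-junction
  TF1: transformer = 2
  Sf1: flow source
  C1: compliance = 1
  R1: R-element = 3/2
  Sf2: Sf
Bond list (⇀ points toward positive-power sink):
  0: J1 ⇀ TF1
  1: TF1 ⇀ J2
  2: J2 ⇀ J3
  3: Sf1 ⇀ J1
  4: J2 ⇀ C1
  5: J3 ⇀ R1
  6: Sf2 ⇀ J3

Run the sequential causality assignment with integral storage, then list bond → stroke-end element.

#0 stroke→J1
#1 stroke→TF1
#2 stroke→J2
#3 stroke→Sf1
#4 stroke→J2
#5 stroke→J3
#6 stroke→Sf2

β3 stroke at Sf1  (source Sf1 imposes f)
β6 stroke at Sf2  (source Sf2 imposes f)
β0 stroke at J1  (common-f at J1 fixed by 3)
β1 stroke at TF1  (through TF1, causality passes straight; one stroke at TF1)
β2 stroke at J2  (1-jn J2 has f-setter on 1)
β4 stroke at J2  (J2: bond 1 brought flow, rest push out)
β5 stroke at J3  (only one effort-in slot at J3)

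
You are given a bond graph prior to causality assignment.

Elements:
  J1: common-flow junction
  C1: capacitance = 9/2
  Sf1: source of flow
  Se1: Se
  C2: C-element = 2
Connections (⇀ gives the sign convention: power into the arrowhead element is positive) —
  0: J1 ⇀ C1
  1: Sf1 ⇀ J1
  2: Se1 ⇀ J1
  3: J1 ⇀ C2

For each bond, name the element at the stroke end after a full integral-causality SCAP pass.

β0 |J1
β1 |Sf1
β2 |J1
β3 |J1

bond 1 →Sf1  (Sf1: flow source, stroke at near end)
bond 2 →J1  (Se1 fixes effort; stroke away)
bond 0 →J1  (J1 flow already set via bond 1)
bond 3 →J1  (common-f at J1 fixed by 1)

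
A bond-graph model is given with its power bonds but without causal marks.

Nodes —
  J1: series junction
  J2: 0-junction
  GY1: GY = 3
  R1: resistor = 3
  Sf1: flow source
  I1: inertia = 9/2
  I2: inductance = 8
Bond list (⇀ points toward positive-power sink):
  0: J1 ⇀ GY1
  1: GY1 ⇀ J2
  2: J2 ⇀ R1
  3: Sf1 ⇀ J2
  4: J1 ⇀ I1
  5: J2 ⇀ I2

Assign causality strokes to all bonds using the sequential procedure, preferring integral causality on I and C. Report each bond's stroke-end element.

β3 stroke→Sf1  (Sf1 (Sf) sets flow on bond)
β4 stroke→I1  (I1 outputs flow p/I1)
β0 stroke→J1  (common-f at J1 fixed by 4)
β1 stroke→J2  (GY1 both-in/both-out from 0)
β2 stroke→R1  (common-e at J2 fixed by 1)
β5 stroke→I2  (J2 effort already set via bond 1)

bond 0 →J1
bond 1 →J2
bond 2 →R1
bond 3 →Sf1
bond 4 →I1
bond 5 →I2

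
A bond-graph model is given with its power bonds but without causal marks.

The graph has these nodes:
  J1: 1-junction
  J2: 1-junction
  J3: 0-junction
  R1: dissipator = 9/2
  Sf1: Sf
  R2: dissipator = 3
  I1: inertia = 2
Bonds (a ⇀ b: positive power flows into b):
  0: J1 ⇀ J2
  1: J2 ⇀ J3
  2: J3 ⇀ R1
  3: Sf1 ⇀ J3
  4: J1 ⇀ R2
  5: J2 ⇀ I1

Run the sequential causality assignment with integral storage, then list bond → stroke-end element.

bond 3 |Sf1  (source Sf1 imposes f)
bond 5 |I1  (I1: I, integral causality)
bond 0 |J2  (1-jn J2 has f-setter on 5)
bond 1 |J2  (common-f at J2 fixed by 5)
bond 2 |J3  (closing 0-jn rule on J3)
bond 4 |J1  (1-jn J1 has f-setter on 0)

b0 stroke at J2
b1 stroke at J2
b2 stroke at J3
b3 stroke at Sf1
b4 stroke at J1
b5 stroke at I1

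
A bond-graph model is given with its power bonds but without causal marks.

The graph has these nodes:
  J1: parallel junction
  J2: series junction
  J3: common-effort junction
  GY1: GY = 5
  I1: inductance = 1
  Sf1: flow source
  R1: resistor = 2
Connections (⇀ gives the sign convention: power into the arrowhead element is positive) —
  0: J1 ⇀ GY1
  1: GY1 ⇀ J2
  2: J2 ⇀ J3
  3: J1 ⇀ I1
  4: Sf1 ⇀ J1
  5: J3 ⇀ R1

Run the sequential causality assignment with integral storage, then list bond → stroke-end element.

β4 stroke→Sf1  (Sf1 fixes flow; stroke at Sf1)
β3 stroke→I1  (I1 integral (f out))
β0 stroke→J1  (only one effort-in slot at J1)
β1 stroke→J2  (GY1 both-in/both-out from 0)
β2 stroke→J3  (only one flow-in slot at J2)
β5 stroke→R1  (common-e at J3 fixed by 2)

bond 0 |J1
bond 1 |J2
bond 2 |J3
bond 3 |I1
bond 4 |Sf1
bond 5 |R1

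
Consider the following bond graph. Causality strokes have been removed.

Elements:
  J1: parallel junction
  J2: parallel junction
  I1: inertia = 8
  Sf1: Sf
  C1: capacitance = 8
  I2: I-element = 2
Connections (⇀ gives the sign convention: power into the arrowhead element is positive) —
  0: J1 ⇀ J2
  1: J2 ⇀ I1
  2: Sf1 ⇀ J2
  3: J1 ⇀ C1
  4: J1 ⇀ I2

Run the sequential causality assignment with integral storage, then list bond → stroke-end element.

#0 stroke→J2
#1 stroke→I1
#2 stroke→Sf1
#3 stroke→J1
#4 stroke→I2

β2 |Sf1  (Sf1 (Sf) sets flow on bond)
β1 |I1  (I1 outputs flow p/I1)
β0 |J2  (closing 0-jn rule on J2)
β3 |J1  (C1: C, integral causality)
β4 |I2  (J1 effort already set via bond 3)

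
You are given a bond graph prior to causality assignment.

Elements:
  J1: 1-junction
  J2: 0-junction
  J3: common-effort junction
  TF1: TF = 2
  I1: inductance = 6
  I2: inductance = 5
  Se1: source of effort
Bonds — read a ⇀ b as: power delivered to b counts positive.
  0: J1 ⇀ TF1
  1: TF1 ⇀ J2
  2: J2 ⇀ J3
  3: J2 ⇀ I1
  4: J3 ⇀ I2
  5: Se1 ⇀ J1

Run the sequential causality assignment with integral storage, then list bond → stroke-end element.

#0 →TF1
#1 →J2
#2 →J3
#3 →I1
#4 →I2
#5 →J1

β5 →J1  (source Se1 imposes e)
β0 →TF1  (closing 1-jn rule on J1)
β1 →J2  (TF1 one-in-one-out from 0)
β2 →J3  (0-jn J2 has e-setter on 1)
β3 →I1  (common-e at J2 fixed by 1)
β4 →I2  (0-jn J3 has e-setter on 2)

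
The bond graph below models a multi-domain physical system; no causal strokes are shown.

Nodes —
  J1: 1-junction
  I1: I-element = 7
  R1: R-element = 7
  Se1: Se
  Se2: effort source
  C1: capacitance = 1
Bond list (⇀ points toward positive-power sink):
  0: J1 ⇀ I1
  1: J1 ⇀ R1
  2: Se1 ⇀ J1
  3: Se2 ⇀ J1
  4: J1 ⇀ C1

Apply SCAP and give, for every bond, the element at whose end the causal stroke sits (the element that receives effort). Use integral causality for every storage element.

β0 stroke at I1
β1 stroke at J1
β2 stroke at J1
β3 stroke at J1
β4 stroke at J1

#2 stroke at J1  (Se1 (Se) sets effort on bond)
#3 stroke at J1  (Se2 (Se) sets effort on bond)
#0 stroke at I1  (I1 integral (f out))
#1 stroke at J1  (J1 flow already set via bond 0)
#4 stroke at J1  (1-jn J1 has f-setter on 0)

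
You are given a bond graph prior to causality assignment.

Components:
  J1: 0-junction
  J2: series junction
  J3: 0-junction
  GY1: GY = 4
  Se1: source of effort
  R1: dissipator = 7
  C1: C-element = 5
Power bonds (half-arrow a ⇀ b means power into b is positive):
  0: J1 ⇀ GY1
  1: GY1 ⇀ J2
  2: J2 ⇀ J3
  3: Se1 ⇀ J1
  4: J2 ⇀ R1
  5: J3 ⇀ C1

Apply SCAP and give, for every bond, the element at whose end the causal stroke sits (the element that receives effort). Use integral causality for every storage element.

#0 |GY1
#1 |GY1
#2 |J2
#3 |J1
#4 |J2
#5 |J3

β3 stroke at J1  (Se1: effort source, stroke at far end)
β0 stroke at GY1  (J1: bond 3 brought effort, rest push out)
β1 stroke at GY1  (GY GY1: same side as bond 0)
β2 stroke at J2  (1-jn J2 has f-setter on 1)
β4 stroke at J2  (J2: bond 1 brought flow, rest push out)
β5 stroke at J3  (J3: last free bond brings effort in)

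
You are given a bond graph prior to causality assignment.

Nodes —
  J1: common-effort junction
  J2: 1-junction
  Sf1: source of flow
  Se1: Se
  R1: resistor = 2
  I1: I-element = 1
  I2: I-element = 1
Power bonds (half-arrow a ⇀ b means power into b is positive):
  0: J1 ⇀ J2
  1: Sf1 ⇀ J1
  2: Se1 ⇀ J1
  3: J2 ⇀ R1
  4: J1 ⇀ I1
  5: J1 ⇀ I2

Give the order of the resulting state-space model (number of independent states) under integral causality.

b1 stroke at Sf1  (source Sf1 imposes f)
b2 stroke at J1  (Se1: effort source, stroke at far end)
b0 stroke at J2  (J1 effort already set via bond 2)
b4 stroke at I1  (J1: bond 2 brought effort, rest push out)
b5 stroke at I2  (common-e at J1 fixed by 2)
b3 stroke at R1  (J2: last free bond brings flow in)

2  (I1, I2 all integral)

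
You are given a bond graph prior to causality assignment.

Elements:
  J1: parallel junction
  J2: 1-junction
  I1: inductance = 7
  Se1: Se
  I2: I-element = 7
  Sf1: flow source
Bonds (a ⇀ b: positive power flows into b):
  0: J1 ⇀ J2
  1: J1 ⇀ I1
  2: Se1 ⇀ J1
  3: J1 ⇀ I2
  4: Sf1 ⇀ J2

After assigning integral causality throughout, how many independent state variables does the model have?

β2 stroke→J1  (source Se1 imposes e)
β4 stroke→Sf1  (Sf1: flow source, stroke at near end)
β0 stroke→J2  (common-e at J1 fixed by 2)
β1 stroke→I1  (J1: bond 2 brought effort, rest push out)
β3 stroke→I2  (J1 effort already set via bond 2)

2  (I1, I2 all integral)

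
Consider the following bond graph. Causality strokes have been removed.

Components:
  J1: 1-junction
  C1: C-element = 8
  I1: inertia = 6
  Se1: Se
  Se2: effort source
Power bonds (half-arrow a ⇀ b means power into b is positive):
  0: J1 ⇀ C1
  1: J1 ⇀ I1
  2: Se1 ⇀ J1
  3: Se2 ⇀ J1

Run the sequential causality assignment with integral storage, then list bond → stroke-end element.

b0 →J1
b1 →I1
b2 →J1
b3 →J1

b2 stroke→J1  (source Se1 imposes e)
b3 stroke→J1  (source Se2 imposes e)
b0 stroke→J1  (C1: C, integral causality)
b1 stroke→I1  (J1 needs exactly one f-in)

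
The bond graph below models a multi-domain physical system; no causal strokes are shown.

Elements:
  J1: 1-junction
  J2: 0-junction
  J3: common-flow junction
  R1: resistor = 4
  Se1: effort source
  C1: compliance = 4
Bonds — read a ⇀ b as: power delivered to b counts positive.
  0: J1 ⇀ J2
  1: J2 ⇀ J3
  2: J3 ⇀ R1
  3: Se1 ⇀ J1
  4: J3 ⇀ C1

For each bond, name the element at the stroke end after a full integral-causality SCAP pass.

b0 →J2
b1 →J3
b2 →R1
b3 →J1
b4 →J3

#3 stroke at J1  (source Se1 imposes e)
#0 stroke at J2  (closing 1-jn rule on J1)
#1 stroke at J3  (J2 effort already set via bond 0)
#4 stroke at J3  (C1 integral (e out))
#2 stroke at R1  (closing 1-jn rule on J3)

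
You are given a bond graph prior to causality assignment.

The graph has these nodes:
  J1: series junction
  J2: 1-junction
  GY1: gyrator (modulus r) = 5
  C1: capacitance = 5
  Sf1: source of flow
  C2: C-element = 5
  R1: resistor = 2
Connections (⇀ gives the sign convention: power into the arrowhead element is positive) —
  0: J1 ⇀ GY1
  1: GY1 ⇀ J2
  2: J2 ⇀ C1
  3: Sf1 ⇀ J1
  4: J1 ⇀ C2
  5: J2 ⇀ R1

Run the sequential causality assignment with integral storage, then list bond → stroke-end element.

bond 0 stroke→J1
bond 1 stroke→J2
bond 2 stroke→J2
bond 3 stroke→Sf1
bond 4 stroke→J1
bond 5 stroke→R1

bond 3 stroke at Sf1  (Sf1 fixes flow; stroke at Sf1)
bond 0 stroke at J1  (J1: bond 3 brought flow, rest push out)
bond 4 stroke at J1  (J1 flow already set via bond 3)
bond 1 stroke at J2  (GY1 both-in/both-out from 0)
bond 2 stroke at J2  (C1: C, integral causality)
bond 5 stroke at R1  (closing 1-jn rule on J2)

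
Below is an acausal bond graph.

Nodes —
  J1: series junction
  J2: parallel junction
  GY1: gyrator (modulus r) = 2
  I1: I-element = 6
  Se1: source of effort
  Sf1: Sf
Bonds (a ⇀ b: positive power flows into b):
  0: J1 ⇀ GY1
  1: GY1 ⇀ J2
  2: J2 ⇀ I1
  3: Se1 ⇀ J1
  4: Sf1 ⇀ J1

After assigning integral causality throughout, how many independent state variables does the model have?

1  (I1 all integral)

β3 stroke at J1  (source Se1 imposes e)
β4 stroke at Sf1  (Sf1 fixes flow; stroke at Sf1)
β0 stroke at J1  (J1: bond 4 brought flow, rest push out)
β1 stroke at J2  (GY GY1: same side as bond 0)
β2 stroke at I1  (J2 effort already set via bond 1)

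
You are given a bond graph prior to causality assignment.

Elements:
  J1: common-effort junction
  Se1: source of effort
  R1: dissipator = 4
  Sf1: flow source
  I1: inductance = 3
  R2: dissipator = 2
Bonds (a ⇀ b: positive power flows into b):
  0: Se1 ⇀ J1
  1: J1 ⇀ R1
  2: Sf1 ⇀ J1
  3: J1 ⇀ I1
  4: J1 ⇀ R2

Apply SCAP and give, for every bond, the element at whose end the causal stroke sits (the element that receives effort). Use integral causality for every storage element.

#0 |J1  (Se1 (Se) sets effort on bond)
#2 |Sf1  (source Sf1 imposes f)
#1 |R1  (J1: bond 0 brought effort, rest push out)
#3 |I1  (J1: bond 0 brought effort, rest push out)
#4 |R2  (J1: bond 0 brought effort, rest push out)

β0 →J1
β1 →R1
β2 →Sf1
β3 →I1
β4 →R2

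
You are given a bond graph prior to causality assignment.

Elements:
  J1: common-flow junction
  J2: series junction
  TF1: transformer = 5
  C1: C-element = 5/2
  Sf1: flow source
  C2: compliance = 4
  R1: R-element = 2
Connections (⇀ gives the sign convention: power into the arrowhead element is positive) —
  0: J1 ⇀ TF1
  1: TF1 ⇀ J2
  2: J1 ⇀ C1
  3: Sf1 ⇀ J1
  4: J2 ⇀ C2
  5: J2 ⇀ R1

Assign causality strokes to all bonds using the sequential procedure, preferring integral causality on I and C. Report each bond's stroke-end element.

bond 3 →Sf1  (Sf1: flow source, stroke at near end)
bond 0 →J1  (common-f at J1 fixed by 3)
bond 2 →J1  (common-f at J1 fixed by 3)
bond 1 →TF1  (TF1: transformer flips bond 0)
bond 4 →J2  (common-f at J2 fixed by 1)
bond 5 →J2  (common-f at J2 fixed by 1)

b0 stroke at J1
b1 stroke at TF1
b2 stroke at J1
b3 stroke at Sf1
b4 stroke at J2
b5 stroke at J2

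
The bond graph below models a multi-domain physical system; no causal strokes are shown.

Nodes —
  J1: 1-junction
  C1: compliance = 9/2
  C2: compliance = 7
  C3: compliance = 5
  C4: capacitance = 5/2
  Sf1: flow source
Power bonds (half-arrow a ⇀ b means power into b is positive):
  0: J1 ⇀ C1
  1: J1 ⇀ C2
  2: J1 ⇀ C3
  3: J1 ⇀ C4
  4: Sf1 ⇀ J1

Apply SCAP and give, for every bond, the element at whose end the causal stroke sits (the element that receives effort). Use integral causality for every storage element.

#4 stroke at Sf1  (source Sf1 imposes f)
#0 stroke at J1  (1-jn J1 has f-setter on 4)
#1 stroke at J1  (1-jn J1 has f-setter on 4)
#2 stroke at J1  (1-jn J1 has f-setter on 4)
#3 stroke at J1  (J1 flow already set via bond 4)

bond 0 |J1
bond 1 |J1
bond 2 |J1
bond 3 |J1
bond 4 |Sf1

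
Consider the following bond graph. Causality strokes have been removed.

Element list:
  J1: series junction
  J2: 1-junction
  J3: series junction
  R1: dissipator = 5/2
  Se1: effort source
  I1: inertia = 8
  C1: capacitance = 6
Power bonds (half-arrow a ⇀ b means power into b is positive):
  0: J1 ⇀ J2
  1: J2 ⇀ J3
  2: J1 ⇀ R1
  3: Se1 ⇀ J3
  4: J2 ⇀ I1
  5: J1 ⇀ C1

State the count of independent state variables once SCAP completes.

β3 |J3  (Se1 (Se) sets effort on bond)
β1 |J2  (J3: last free bond brings flow in)
β4 |I1  (I1: I, integral causality)
β0 |J2  (J2: bond 4 brought flow, rest push out)
β2 |J1  (1-jn J1 has f-setter on 0)
β5 |J1  (J1: bond 0 brought flow, rest push out)

2  (C1, I1 all integral)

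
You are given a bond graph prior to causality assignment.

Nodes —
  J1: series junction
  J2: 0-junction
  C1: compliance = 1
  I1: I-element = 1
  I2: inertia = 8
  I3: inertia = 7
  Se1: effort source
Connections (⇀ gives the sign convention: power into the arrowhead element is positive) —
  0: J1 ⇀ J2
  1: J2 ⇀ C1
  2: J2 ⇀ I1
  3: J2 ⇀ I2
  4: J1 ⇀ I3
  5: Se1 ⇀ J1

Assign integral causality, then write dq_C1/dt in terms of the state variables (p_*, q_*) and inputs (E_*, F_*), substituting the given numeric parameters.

dq_C1/dt = -p_I1 - p_I2/8 + p_I3/7

bond 5 |J1  (Se1 (Se) sets effort on bond)
bond 1 |J2  (C1: C, integral causality)
bond 0 |J1  (0-jn J2 has e-setter on 1)
bond 2 |I1  (J2 effort already set via bond 1)
bond 3 |I2  (J2: bond 1 brought effort, rest push out)
bond 4 |I3  (J1 needs exactly one f-in)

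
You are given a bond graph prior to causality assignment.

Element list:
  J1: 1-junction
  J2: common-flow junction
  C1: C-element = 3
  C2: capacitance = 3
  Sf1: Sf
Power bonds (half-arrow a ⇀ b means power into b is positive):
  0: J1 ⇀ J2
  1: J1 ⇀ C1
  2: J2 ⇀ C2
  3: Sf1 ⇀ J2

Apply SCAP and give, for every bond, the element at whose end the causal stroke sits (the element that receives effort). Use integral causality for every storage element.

β0 |J2
β1 |J1
β2 |J2
β3 |Sf1

bond 3 →Sf1  (source Sf1 imposes f)
bond 0 →J2  (common-f at J2 fixed by 3)
bond 2 →J2  (common-f at J2 fixed by 3)
bond 1 →J1  (J1 flow already set via bond 0)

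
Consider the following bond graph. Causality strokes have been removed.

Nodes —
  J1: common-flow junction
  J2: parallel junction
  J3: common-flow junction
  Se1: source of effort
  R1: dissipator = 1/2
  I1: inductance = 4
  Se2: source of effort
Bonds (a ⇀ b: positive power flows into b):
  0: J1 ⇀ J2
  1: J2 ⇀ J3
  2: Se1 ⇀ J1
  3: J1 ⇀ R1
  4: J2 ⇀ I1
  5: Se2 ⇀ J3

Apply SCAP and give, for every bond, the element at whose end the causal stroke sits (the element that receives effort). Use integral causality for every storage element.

bond 2 stroke→J1  (Se1 fixes effort; stroke away)
bond 5 stroke→J3  (source Se2 imposes e)
bond 1 stroke→J2  (closing 1-jn rule on J3)
bond 0 stroke→J1  (common-e at J2 fixed by 1)
bond 4 stroke→I1  (common-e at J2 fixed by 1)
bond 3 stroke→R1  (only one flow-in slot at J1)

β0 |J1
β1 |J2
β2 |J1
β3 |R1
β4 |I1
β5 |J3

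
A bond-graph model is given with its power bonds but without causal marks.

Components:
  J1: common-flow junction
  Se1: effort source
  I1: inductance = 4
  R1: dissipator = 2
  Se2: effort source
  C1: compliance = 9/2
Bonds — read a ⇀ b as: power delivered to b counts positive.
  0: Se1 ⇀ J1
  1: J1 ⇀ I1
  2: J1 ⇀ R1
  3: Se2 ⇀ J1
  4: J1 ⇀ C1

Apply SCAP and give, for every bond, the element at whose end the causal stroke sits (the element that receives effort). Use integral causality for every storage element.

#0 stroke at J1  (source Se1 imposes e)
#3 stroke at J1  (Se2: effort source, stroke at far end)
#1 stroke at I1  (I1 outputs flow p/I1)
#2 stroke at J1  (1-jn J1 has f-setter on 1)
#4 stroke at J1  (1-jn J1 has f-setter on 1)

b0 →J1
b1 →I1
b2 →J1
b3 →J1
b4 →J1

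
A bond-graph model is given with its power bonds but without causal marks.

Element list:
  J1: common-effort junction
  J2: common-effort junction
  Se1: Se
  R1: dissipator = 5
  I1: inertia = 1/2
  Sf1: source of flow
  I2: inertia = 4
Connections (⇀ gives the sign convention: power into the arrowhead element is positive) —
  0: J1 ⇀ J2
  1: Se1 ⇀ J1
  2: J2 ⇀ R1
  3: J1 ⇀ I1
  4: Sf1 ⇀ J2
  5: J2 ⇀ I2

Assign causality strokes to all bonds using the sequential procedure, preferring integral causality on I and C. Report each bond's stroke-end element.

bond 0 stroke at J2
bond 1 stroke at J1
bond 2 stroke at R1
bond 3 stroke at I1
bond 4 stroke at Sf1
bond 5 stroke at I2

bond 1 stroke→J1  (source Se1 imposes e)
bond 4 stroke→Sf1  (Sf1 fixes flow; stroke at Sf1)
bond 0 stroke→J2  (common-e at J1 fixed by 1)
bond 3 stroke→I1  (common-e at J1 fixed by 1)
bond 2 stroke→R1  (J2 effort already set via bond 0)
bond 5 stroke→I2  (common-e at J2 fixed by 0)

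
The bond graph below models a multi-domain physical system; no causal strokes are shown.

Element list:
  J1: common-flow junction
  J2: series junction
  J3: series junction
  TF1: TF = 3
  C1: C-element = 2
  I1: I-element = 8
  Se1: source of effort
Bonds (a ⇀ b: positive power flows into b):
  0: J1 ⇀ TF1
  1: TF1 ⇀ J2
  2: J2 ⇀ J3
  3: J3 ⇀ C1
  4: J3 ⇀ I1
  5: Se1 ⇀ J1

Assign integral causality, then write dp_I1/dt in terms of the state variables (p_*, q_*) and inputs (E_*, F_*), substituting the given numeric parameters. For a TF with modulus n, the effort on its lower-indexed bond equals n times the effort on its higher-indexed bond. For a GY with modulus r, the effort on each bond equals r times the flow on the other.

dp_I1/dt = E_Se1/3 - q_C1/2

β5 stroke→J1  (source Se1 imposes e)
β0 stroke→TF1  (closing 1-jn rule on J1)
β1 stroke→J2  (TF1 one-in-one-out from 0)
β2 stroke→J3  (J2 needs exactly one f-in)
β3 stroke→J3  (C1 integral (e out))
β4 stroke→I1  (J3 needs exactly one f-in)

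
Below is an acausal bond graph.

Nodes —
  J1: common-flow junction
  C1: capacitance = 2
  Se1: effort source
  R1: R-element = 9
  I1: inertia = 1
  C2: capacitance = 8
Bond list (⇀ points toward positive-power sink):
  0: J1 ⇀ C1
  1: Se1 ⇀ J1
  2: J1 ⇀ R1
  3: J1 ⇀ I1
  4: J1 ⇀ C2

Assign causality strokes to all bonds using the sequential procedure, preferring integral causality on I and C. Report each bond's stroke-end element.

#1 →J1  (Se1 (Se) sets effort on bond)
#0 →J1  (C1: C, integral causality)
#3 →I1  (I1 integral (f out))
#2 →J1  (J1 flow already set via bond 3)
#4 →J1  (J1: bond 3 brought flow, rest push out)

bond 0 stroke→J1
bond 1 stroke→J1
bond 2 stroke→J1
bond 3 stroke→I1
bond 4 stroke→J1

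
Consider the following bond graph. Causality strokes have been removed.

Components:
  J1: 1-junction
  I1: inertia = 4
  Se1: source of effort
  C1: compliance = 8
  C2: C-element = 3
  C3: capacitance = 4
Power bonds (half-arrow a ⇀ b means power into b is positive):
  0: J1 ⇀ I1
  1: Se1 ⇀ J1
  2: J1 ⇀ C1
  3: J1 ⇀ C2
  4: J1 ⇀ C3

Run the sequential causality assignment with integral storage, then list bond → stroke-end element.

b1 stroke→J1  (Se1 fixes effort; stroke away)
b0 stroke→I1  (I1: I, integral causality)
b2 stroke→J1  (J1 flow already set via bond 0)
b3 stroke→J1  (common-f at J1 fixed by 0)
b4 stroke→J1  (J1: bond 0 brought flow, rest push out)

b0 stroke at I1
b1 stroke at J1
b2 stroke at J1
b3 stroke at J1
b4 stroke at J1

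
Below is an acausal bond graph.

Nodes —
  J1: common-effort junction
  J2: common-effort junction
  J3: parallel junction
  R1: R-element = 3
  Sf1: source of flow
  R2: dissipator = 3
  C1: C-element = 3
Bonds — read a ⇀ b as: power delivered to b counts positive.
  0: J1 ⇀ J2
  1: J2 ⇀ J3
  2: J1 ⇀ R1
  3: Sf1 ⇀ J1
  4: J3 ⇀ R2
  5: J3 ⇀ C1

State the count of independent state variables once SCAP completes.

#3 →Sf1  (Sf1 (Sf) sets flow on bond)
#5 →J3  (prefer integral on C1)
#1 →J2  (J3: bond 5 brought effort, rest push out)
#4 →R2  (0-jn J3 has e-setter on 5)
#0 →J1  (J2 effort already set via bond 1)
#2 →R1  (common-e at J1 fixed by 0)

1  (C1 all integral)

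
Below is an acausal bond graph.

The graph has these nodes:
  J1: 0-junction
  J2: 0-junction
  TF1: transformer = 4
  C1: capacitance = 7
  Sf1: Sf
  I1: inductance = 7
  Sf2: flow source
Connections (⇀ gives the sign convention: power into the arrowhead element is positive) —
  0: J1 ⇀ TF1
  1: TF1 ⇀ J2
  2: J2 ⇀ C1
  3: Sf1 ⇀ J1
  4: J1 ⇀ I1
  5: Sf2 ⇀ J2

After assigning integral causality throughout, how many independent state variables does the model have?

2  (C1, I1 all integral)

b3 stroke→Sf1  (Sf1: flow source, stroke at near end)
b5 stroke→Sf2  (Sf2: flow source, stroke at near end)
b2 stroke→J2  (C1 integral (e out))
b1 stroke→TF1  (J2: bond 2 brought effort, rest push out)
b0 stroke→J1  (TF1 one-in-one-out from 1)
b4 stroke→I1  (common-e at J1 fixed by 0)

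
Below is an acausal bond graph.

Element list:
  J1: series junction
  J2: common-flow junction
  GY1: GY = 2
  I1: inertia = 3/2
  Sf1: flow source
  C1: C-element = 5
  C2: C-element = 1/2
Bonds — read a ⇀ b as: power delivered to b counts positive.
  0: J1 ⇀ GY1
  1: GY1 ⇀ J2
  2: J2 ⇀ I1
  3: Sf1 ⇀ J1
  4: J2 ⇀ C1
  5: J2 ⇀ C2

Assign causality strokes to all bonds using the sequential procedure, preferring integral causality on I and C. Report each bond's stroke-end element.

#0 stroke at J1
#1 stroke at J2
#2 stroke at I1
#3 stroke at Sf1
#4 stroke at J2
#5 stroke at J2

#3 |Sf1  (Sf1 (Sf) sets flow on bond)
#0 |J1  (1-jn J1 has f-setter on 3)
#1 |J2  (GY GY1: same side as bond 0)
#2 |I1  (I1 outputs flow p/I1)
#4 |J2  (common-f at J2 fixed by 2)
#5 |J2  (1-jn J2 has f-setter on 2)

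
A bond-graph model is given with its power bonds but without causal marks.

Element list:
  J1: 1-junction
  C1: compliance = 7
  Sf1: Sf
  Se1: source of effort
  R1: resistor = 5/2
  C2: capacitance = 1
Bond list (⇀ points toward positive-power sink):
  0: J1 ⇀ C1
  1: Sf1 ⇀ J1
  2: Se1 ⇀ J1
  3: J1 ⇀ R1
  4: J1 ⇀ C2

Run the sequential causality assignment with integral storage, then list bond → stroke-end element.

b1 |Sf1  (Sf1 fixes flow; stroke at Sf1)
b2 |J1  (Se1 (Se) sets effort on bond)
b0 |J1  (1-jn J1 has f-setter on 1)
b3 |J1  (J1: bond 1 brought flow, rest push out)
b4 |J1  (J1: bond 1 brought flow, rest push out)

b0 stroke→J1
b1 stroke→Sf1
b2 stroke→J1
b3 stroke→J1
b4 stroke→J1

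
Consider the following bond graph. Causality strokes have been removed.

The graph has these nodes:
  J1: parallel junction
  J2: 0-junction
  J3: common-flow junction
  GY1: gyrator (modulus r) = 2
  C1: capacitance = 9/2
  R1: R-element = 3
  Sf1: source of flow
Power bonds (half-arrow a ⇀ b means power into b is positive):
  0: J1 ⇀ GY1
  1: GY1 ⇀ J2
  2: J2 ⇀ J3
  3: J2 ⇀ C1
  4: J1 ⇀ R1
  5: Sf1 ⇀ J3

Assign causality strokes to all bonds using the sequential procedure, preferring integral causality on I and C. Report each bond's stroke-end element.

b0 stroke→GY1
b1 stroke→GY1
b2 stroke→J3
b3 stroke→J2
b4 stroke→J1
b5 stroke→Sf1

b5 stroke at Sf1  (Sf1 fixes flow; stroke at Sf1)
b2 stroke at J3  (J3: bond 5 brought flow, rest push out)
b3 stroke at J2  (C1: C, integral causality)
b1 stroke at GY1  (J2 effort already set via bond 3)
b0 stroke at GY1  (GY GY1: same side as bond 1)
b4 stroke at J1  (closing 0-jn rule on J1)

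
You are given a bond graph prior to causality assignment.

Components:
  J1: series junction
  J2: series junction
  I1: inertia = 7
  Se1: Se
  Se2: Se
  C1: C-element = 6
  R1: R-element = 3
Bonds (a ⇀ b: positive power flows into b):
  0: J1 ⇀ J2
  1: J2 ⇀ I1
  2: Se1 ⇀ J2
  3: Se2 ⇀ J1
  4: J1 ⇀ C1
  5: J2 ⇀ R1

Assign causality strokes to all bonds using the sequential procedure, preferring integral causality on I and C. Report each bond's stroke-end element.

β2 stroke→J2  (Se1 (Se) sets effort on bond)
β3 stroke→J1  (Se2 fixes effort; stroke away)
β1 stroke→I1  (prefer integral on I1)
β0 stroke→J2  (common-f at J2 fixed by 1)
β5 stroke→J2  (common-f at J2 fixed by 1)
β4 stroke→J1  (J1 flow already set via bond 0)

bond 0 →J2
bond 1 →I1
bond 2 →J2
bond 3 →J1
bond 4 →J1
bond 5 →J2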